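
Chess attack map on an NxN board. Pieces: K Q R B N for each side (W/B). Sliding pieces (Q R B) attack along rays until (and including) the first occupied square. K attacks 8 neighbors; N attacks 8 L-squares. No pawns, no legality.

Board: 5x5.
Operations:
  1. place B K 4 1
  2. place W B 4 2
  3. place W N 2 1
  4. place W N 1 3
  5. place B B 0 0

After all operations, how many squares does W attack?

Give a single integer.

Op 1: place BK@(4,1)
Op 2: place WB@(4,2)
Op 3: place WN@(2,1)
Op 4: place WN@(1,3)
Op 5: place BB@(0,0)
Per-piece attacks for W:
  WN@(1,3): attacks (3,4) (2,1) (3,2) (0,1)
  WN@(2,1): attacks (3,3) (4,2) (1,3) (0,2) (4,0) (0,0)
  WB@(4,2): attacks (3,3) (2,4) (3,1) (2,0)
Union (13 distinct): (0,0) (0,1) (0,2) (1,3) (2,0) (2,1) (2,4) (3,1) (3,2) (3,3) (3,4) (4,0) (4,2)

Answer: 13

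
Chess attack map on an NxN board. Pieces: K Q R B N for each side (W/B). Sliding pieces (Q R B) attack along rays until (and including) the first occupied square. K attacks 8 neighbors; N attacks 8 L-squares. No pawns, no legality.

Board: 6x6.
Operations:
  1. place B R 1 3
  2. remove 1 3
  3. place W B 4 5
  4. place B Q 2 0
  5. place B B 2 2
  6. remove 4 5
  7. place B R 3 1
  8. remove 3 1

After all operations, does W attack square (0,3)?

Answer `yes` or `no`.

Op 1: place BR@(1,3)
Op 2: remove (1,3)
Op 3: place WB@(4,5)
Op 4: place BQ@(2,0)
Op 5: place BB@(2,2)
Op 6: remove (4,5)
Op 7: place BR@(3,1)
Op 8: remove (3,1)
Per-piece attacks for W:
W attacks (0,3): no

Answer: no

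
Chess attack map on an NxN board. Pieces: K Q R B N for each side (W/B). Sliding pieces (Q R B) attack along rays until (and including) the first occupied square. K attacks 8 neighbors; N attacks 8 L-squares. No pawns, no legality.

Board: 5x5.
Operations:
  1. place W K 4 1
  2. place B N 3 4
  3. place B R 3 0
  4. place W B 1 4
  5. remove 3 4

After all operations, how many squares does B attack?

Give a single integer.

Answer: 8

Derivation:
Op 1: place WK@(4,1)
Op 2: place BN@(3,4)
Op 3: place BR@(3,0)
Op 4: place WB@(1,4)
Op 5: remove (3,4)
Per-piece attacks for B:
  BR@(3,0): attacks (3,1) (3,2) (3,3) (3,4) (4,0) (2,0) (1,0) (0,0)
Union (8 distinct): (0,0) (1,0) (2,0) (3,1) (3,2) (3,3) (3,4) (4,0)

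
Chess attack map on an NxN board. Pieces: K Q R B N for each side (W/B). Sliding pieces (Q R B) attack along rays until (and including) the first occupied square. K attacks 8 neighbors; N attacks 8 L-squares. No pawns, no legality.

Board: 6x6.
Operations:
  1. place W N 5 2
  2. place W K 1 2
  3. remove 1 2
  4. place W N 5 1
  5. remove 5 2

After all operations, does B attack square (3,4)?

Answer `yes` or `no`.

Op 1: place WN@(5,2)
Op 2: place WK@(1,2)
Op 3: remove (1,2)
Op 4: place WN@(5,1)
Op 5: remove (5,2)
Per-piece attacks for B:
B attacks (3,4): no

Answer: no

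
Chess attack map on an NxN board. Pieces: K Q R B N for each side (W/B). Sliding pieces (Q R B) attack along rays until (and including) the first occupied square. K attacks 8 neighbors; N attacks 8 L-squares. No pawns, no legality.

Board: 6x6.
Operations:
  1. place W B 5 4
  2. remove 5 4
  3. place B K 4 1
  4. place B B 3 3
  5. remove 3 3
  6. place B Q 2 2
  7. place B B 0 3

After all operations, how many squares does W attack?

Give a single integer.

Answer: 0

Derivation:
Op 1: place WB@(5,4)
Op 2: remove (5,4)
Op 3: place BK@(4,1)
Op 4: place BB@(3,3)
Op 5: remove (3,3)
Op 6: place BQ@(2,2)
Op 7: place BB@(0,3)
Per-piece attacks for W:
Union (0 distinct): (none)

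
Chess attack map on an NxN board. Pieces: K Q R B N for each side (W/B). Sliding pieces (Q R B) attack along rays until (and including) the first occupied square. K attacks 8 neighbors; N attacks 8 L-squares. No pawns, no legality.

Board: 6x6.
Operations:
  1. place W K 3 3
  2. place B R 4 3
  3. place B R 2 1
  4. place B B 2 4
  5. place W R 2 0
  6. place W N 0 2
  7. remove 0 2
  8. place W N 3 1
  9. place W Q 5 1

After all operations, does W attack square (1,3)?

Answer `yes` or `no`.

Answer: no

Derivation:
Op 1: place WK@(3,3)
Op 2: place BR@(4,3)
Op 3: place BR@(2,1)
Op 4: place BB@(2,4)
Op 5: place WR@(2,0)
Op 6: place WN@(0,2)
Op 7: remove (0,2)
Op 8: place WN@(3,1)
Op 9: place WQ@(5,1)
Per-piece attacks for W:
  WR@(2,0): attacks (2,1) (3,0) (4,0) (5,0) (1,0) (0,0) [ray(0,1) blocked at (2,1)]
  WN@(3,1): attacks (4,3) (5,2) (2,3) (1,2) (5,0) (1,0)
  WK@(3,3): attacks (3,4) (3,2) (4,3) (2,3) (4,4) (4,2) (2,4) (2,2)
  WQ@(5,1): attacks (5,2) (5,3) (5,4) (5,5) (5,0) (4,1) (3,1) (4,2) (3,3) (4,0) [ray(-1,0) blocked at (3,1); ray(-1,1) blocked at (3,3)]
W attacks (1,3): no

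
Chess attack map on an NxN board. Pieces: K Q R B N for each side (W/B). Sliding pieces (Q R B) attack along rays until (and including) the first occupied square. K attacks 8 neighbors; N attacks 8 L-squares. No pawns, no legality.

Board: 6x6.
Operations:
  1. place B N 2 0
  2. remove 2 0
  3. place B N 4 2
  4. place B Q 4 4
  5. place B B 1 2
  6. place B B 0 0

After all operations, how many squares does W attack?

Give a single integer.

Op 1: place BN@(2,0)
Op 2: remove (2,0)
Op 3: place BN@(4,2)
Op 4: place BQ@(4,4)
Op 5: place BB@(1,2)
Op 6: place BB@(0,0)
Per-piece attacks for W:
Union (0 distinct): (none)

Answer: 0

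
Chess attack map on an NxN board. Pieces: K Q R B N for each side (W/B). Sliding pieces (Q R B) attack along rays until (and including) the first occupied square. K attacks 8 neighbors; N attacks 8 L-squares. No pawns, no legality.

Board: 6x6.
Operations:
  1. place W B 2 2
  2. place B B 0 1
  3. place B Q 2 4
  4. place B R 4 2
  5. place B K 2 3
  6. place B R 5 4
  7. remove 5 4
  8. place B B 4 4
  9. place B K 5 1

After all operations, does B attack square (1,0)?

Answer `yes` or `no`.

Answer: yes

Derivation:
Op 1: place WB@(2,2)
Op 2: place BB@(0,1)
Op 3: place BQ@(2,4)
Op 4: place BR@(4,2)
Op 5: place BK@(2,3)
Op 6: place BR@(5,4)
Op 7: remove (5,4)
Op 8: place BB@(4,4)
Op 9: place BK@(5,1)
Per-piece attacks for B:
  BB@(0,1): attacks (1,2) (2,3) (1,0) [ray(1,1) blocked at (2,3)]
  BK@(2,3): attacks (2,4) (2,2) (3,3) (1,3) (3,4) (3,2) (1,4) (1,2)
  BQ@(2,4): attacks (2,5) (2,3) (3,4) (4,4) (1,4) (0,4) (3,5) (3,3) (4,2) (1,5) (1,3) (0,2) [ray(0,-1) blocked at (2,3); ray(1,0) blocked at (4,4); ray(1,-1) blocked at (4,2)]
  BR@(4,2): attacks (4,3) (4,4) (4,1) (4,0) (5,2) (3,2) (2,2) [ray(0,1) blocked at (4,4); ray(-1,0) blocked at (2,2)]
  BB@(4,4): attacks (5,5) (5,3) (3,5) (3,3) (2,2) [ray(-1,-1) blocked at (2,2)]
  BK@(5,1): attacks (5,2) (5,0) (4,1) (4,2) (4,0)
B attacks (1,0): yes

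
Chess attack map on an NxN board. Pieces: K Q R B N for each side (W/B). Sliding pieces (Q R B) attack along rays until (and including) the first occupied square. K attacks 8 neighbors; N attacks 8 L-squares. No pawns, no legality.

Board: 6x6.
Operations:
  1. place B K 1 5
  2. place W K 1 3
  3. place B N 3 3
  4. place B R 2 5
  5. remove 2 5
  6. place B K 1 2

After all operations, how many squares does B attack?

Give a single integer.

Answer: 18

Derivation:
Op 1: place BK@(1,5)
Op 2: place WK@(1,3)
Op 3: place BN@(3,3)
Op 4: place BR@(2,5)
Op 5: remove (2,5)
Op 6: place BK@(1,2)
Per-piece attacks for B:
  BK@(1,2): attacks (1,3) (1,1) (2,2) (0,2) (2,3) (2,1) (0,3) (0,1)
  BK@(1,5): attacks (1,4) (2,5) (0,5) (2,4) (0,4)
  BN@(3,3): attacks (4,5) (5,4) (2,5) (1,4) (4,1) (5,2) (2,1) (1,2)
Union (18 distinct): (0,1) (0,2) (0,3) (0,4) (0,5) (1,1) (1,2) (1,3) (1,4) (2,1) (2,2) (2,3) (2,4) (2,5) (4,1) (4,5) (5,2) (5,4)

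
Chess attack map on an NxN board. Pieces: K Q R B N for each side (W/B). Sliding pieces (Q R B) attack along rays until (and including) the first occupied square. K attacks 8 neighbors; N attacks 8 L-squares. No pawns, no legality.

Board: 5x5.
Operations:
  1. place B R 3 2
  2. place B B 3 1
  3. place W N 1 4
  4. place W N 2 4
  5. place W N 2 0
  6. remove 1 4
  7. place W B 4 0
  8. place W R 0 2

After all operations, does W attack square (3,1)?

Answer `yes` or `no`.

Op 1: place BR@(3,2)
Op 2: place BB@(3,1)
Op 3: place WN@(1,4)
Op 4: place WN@(2,4)
Op 5: place WN@(2,0)
Op 6: remove (1,4)
Op 7: place WB@(4,0)
Op 8: place WR@(0,2)
Per-piece attacks for W:
  WR@(0,2): attacks (0,3) (0,4) (0,1) (0,0) (1,2) (2,2) (3,2) [ray(1,0) blocked at (3,2)]
  WN@(2,0): attacks (3,2) (4,1) (1,2) (0,1)
  WN@(2,4): attacks (3,2) (4,3) (1,2) (0,3)
  WB@(4,0): attacks (3,1) [ray(-1,1) blocked at (3,1)]
W attacks (3,1): yes

Answer: yes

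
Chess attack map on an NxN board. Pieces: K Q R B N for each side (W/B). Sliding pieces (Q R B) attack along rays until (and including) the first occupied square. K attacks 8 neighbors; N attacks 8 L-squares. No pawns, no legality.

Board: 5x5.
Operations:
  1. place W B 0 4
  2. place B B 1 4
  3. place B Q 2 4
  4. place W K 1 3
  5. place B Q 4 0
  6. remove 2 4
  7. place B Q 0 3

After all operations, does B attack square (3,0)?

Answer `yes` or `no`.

Op 1: place WB@(0,4)
Op 2: place BB@(1,4)
Op 3: place BQ@(2,4)
Op 4: place WK@(1,3)
Op 5: place BQ@(4,0)
Op 6: remove (2,4)
Op 7: place BQ@(0,3)
Per-piece attacks for B:
  BQ@(0,3): attacks (0,4) (0,2) (0,1) (0,0) (1,3) (1,4) (1,2) (2,1) (3,0) [ray(0,1) blocked at (0,4); ray(1,0) blocked at (1,3); ray(1,1) blocked at (1,4)]
  BB@(1,4): attacks (2,3) (3,2) (4,1) (0,3) [ray(-1,-1) blocked at (0,3)]
  BQ@(4,0): attacks (4,1) (4,2) (4,3) (4,4) (3,0) (2,0) (1,0) (0,0) (3,1) (2,2) (1,3) [ray(-1,1) blocked at (1,3)]
B attacks (3,0): yes

Answer: yes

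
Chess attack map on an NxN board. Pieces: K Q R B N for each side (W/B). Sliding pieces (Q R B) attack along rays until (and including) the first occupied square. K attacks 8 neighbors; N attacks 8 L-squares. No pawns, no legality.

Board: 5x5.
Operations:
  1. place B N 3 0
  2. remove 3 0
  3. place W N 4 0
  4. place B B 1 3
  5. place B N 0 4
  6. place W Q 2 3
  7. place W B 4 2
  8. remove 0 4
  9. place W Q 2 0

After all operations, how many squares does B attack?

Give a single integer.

Answer: 6

Derivation:
Op 1: place BN@(3,0)
Op 2: remove (3,0)
Op 3: place WN@(4,0)
Op 4: place BB@(1,3)
Op 5: place BN@(0,4)
Op 6: place WQ@(2,3)
Op 7: place WB@(4,2)
Op 8: remove (0,4)
Op 9: place WQ@(2,0)
Per-piece attacks for B:
  BB@(1,3): attacks (2,4) (2,2) (3,1) (4,0) (0,4) (0,2) [ray(1,-1) blocked at (4,0)]
Union (6 distinct): (0,2) (0,4) (2,2) (2,4) (3,1) (4,0)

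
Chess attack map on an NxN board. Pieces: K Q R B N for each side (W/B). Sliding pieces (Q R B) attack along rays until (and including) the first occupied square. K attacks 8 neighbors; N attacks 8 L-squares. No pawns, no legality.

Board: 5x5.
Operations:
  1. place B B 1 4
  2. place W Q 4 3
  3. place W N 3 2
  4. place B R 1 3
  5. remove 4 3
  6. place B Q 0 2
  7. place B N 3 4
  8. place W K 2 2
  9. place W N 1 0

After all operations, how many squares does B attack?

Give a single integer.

Op 1: place BB@(1,4)
Op 2: place WQ@(4,3)
Op 3: place WN@(3,2)
Op 4: place BR@(1,3)
Op 5: remove (4,3)
Op 6: place BQ@(0,2)
Op 7: place BN@(3,4)
Op 8: place WK@(2,2)
Op 9: place WN@(1,0)
Per-piece attacks for B:
  BQ@(0,2): attacks (0,3) (0,4) (0,1) (0,0) (1,2) (2,2) (1,3) (1,1) (2,0) [ray(1,0) blocked at (2,2); ray(1,1) blocked at (1,3)]
  BR@(1,3): attacks (1,4) (1,2) (1,1) (1,0) (2,3) (3,3) (4,3) (0,3) [ray(0,1) blocked at (1,4); ray(0,-1) blocked at (1,0)]
  BB@(1,4): attacks (2,3) (3,2) (0,3) [ray(1,-1) blocked at (3,2)]
  BN@(3,4): attacks (4,2) (2,2) (1,3)
Union (16 distinct): (0,0) (0,1) (0,3) (0,4) (1,0) (1,1) (1,2) (1,3) (1,4) (2,0) (2,2) (2,3) (3,2) (3,3) (4,2) (4,3)

Answer: 16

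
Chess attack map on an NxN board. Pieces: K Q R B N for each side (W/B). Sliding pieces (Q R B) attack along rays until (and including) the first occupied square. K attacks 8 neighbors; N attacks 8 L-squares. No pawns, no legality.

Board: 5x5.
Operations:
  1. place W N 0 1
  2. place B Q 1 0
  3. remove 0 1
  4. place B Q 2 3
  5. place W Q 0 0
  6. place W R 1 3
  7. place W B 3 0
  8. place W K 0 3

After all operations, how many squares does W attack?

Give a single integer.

Op 1: place WN@(0,1)
Op 2: place BQ@(1,0)
Op 3: remove (0,1)
Op 4: place BQ@(2,3)
Op 5: place WQ@(0,0)
Op 6: place WR@(1,3)
Op 7: place WB@(3,0)
Op 8: place WK@(0,3)
Per-piece attacks for W:
  WQ@(0,0): attacks (0,1) (0,2) (0,3) (1,0) (1,1) (2,2) (3,3) (4,4) [ray(0,1) blocked at (0,3); ray(1,0) blocked at (1,0)]
  WK@(0,3): attacks (0,4) (0,2) (1,3) (1,4) (1,2)
  WR@(1,3): attacks (1,4) (1,2) (1,1) (1,0) (2,3) (0,3) [ray(0,-1) blocked at (1,0); ray(1,0) blocked at (2,3); ray(-1,0) blocked at (0,3)]
  WB@(3,0): attacks (4,1) (2,1) (1,2) (0,3) [ray(-1,1) blocked at (0,3)]
Union (15 distinct): (0,1) (0,2) (0,3) (0,4) (1,0) (1,1) (1,2) (1,3) (1,4) (2,1) (2,2) (2,3) (3,3) (4,1) (4,4)

Answer: 15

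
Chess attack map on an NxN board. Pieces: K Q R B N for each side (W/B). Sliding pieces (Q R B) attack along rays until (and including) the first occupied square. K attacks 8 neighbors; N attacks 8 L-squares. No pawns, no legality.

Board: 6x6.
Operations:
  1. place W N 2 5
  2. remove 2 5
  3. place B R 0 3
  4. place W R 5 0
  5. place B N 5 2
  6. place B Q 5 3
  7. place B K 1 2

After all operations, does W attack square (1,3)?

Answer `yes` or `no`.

Answer: no

Derivation:
Op 1: place WN@(2,5)
Op 2: remove (2,5)
Op 3: place BR@(0,3)
Op 4: place WR@(5,0)
Op 5: place BN@(5,2)
Op 6: place BQ@(5,3)
Op 7: place BK@(1,2)
Per-piece attacks for W:
  WR@(5,0): attacks (5,1) (5,2) (4,0) (3,0) (2,0) (1,0) (0,0) [ray(0,1) blocked at (5,2)]
W attacks (1,3): no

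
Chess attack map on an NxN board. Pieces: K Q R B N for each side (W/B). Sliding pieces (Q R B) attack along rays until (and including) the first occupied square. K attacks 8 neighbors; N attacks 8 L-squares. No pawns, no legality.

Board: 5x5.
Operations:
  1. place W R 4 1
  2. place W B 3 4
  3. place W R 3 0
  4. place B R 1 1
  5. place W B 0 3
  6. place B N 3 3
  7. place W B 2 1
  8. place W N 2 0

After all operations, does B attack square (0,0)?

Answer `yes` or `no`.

Answer: no

Derivation:
Op 1: place WR@(4,1)
Op 2: place WB@(3,4)
Op 3: place WR@(3,0)
Op 4: place BR@(1,1)
Op 5: place WB@(0,3)
Op 6: place BN@(3,3)
Op 7: place WB@(2,1)
Op 8: place WN@(2,0)
Per-piece attacks for B:
  BR@(1,1): attacks (1,2) (1,3) (1,4) (1,0) (2,1) (0,1) [ray(1,0) blocked at (2,1)]
  BN@(3,3): attacks (1,4) (4,1) (2,1) (1,2)
B attacks (0,0): no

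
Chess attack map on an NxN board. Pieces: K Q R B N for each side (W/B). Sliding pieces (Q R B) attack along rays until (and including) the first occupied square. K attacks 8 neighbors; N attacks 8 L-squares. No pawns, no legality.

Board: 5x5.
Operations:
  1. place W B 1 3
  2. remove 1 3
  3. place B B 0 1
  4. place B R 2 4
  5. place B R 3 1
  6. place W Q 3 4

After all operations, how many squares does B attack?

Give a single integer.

Answer: 15

Derivation:
Op 1: place WB@(1,3)
Op 2: remove (1,3)
Op 3: place BB@(0,1)
Op 4: place BR@(2,4)
Op 5: place BR@(3,1)
Op 6: place WQ@(3,4)
Per-piece attacks for B:
  BB@(0,1): attacks (1,2) (2,3) (3,4) (1,0) [ray(1,1) blocked at (3,4)]
  BR@(2,4): attacks (2,3) (2,2) (2,1) (2,0) (3,4) (1,4) (0,4) [ray(1,0) blocked at (3,4)]
  BR@(3,1): attacks (3,2) (3,3) (3,4) (3,0) (4,1) (2,1) (1,1) (0,1) [ray(0,1) blocked at (3,4); ray(-1,0) blocked at (0,1)]
Union (15 distinct): (0,1) (0,4) (1,0) (1,1) (1,2) (1,4) (2,0) (2,1) (2,2) (2,3) (3,0) (3,2) (3,3) (3,4) (4,1)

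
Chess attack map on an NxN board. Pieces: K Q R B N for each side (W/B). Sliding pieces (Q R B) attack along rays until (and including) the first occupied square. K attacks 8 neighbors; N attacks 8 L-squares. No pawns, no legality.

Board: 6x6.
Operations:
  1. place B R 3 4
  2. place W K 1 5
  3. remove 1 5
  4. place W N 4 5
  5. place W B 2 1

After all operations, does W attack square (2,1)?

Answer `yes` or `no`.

Op 1: place BR@(3,4)
Op 2: place WK@(1,5)
Op 3: remove (1,5)
Op 4: place WN@(4,5)
Op 5: place WB@(2,1)
Per-piece attacks for W:
  WB@(2,1): attacks (3,2) (4,3) (5,4) (3,0) (1,2) (0,3) (1,0)
  WN@(4,5): attacks (5,3) (3,3) (2,4)
W attacks (2,1): no

Answer: no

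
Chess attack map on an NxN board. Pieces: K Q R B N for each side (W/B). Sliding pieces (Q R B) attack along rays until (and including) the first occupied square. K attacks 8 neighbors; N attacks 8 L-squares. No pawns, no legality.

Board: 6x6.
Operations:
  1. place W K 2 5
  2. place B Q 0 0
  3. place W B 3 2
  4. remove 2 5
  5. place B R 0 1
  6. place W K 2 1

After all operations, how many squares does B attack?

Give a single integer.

Answer: 17

Derivation:
Op 1: place WK@(2,5)
Op 2: place BQ@(0,0)
Op 3: place WB@(3,2)
Op 4: remove (2,5)
Op 5: place BR@(0,1)
Op 6: place WK@(2,1)
Per-piece attacks for B:
  BQ@(0,0): attacks (0,1) (1,0) (2,0) (3,0) (4,0) (5,0) (1,1) (2,2) (3,3) (4,4) (5,5) [ray(0,1) blocked at (0,1)]
  BR@(0,1): attacks (0,2) (0,3) (0,4) (0,5) (0,0) (1,1) (2,1) [ray(0,-1) blocked at (0,0); ray(1,0) blocked at (2,1)]
Union (17 distinct): (0,0) (0,1) (0,2) (0,3) (0,4) (0,5) (1,0) (1,1) (2,0) (2,1) (2,2) (3,0) (3,3) (4,0) (4,4) (5,0) (5,5)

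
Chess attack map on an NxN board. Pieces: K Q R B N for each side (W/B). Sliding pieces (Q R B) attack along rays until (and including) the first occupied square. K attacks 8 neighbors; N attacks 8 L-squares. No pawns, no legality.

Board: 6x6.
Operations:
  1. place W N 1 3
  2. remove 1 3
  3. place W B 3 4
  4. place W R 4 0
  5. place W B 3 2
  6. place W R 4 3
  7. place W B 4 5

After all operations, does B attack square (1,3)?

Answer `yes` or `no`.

Answer: no

Derivation:
Op 1: place WN@(1,3)
Op 2: remove (1,3)
Op 3: place WB@(3,4)
Op 4: place WR@(4,0)
Op 5: place WB@(3,2)
Op 6: place WR@(4,3)
Op 7: place WB@(4,5)
Per-piece attacks for B:
B attacks (1,3): no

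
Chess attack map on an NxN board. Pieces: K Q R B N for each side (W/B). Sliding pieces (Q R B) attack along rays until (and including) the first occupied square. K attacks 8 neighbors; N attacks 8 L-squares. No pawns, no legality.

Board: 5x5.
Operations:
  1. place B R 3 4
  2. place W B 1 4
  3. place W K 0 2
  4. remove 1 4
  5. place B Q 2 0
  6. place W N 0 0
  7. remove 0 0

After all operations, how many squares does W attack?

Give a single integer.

Answer: 5

Derivation:
Op 1: place BR@(3,4)
Op 2: place WB@(1,4)
Op 3: place WK@(0,2)
Op 4: remove (1,4)
Op 5: place BQ@(2,0)
Op 6: place WN@(0,0)
Op 7: remove (0,0)
Per-piece attacks for W:
  WK@(0,2): attacks (0,3) (0,1) (1,2) (1,3) (1,1)
Union (5 distinct): (0,1) (0,3) (1,1) (1,2) (1,3)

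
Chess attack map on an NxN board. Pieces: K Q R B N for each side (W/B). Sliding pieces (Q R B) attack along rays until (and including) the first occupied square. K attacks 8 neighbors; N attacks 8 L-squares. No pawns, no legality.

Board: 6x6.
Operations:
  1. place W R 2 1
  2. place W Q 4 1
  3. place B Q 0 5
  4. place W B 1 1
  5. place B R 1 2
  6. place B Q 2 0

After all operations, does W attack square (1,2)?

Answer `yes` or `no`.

Op 1: place WR@(2,1)
Op 2: place WQ@(4,1)
Op 3: place BQ@(0,5)
Op 4: place WB@(1,1)
Op 5: place BR@(1,2)
Op 6: place BQ@(2,0)
Per-piece attacks for W:
  WB@(1,1): attacks (2,2) (3,3) (4,4) (5,5) (2,0) (0,2) (0,0) [ray(1,-1) blocked at (2,0)]
  WR@(2,1): attacks (2,2) (2,3) (2,4) (2,5) (2,0) (3,1) (4,1) (1,1) [ray(0,-1) blocked at (2,0); ray(1,0) blocked at (4,1); ray(-1,0) blocked at (1,1)]
  WQ@(4,1): attacks (4,2) (4,3) (4,4) (4,5) (4,0) (5,1) (3,1) (2,1) (5,2) (5,0) (3,2) (2,3) (1,4) (0,5) (3,0) [ray(-1,0) blocked at (2,1); ray(-1,1) blocked at (0,5)]
W attacks (1,2): no

Answer: no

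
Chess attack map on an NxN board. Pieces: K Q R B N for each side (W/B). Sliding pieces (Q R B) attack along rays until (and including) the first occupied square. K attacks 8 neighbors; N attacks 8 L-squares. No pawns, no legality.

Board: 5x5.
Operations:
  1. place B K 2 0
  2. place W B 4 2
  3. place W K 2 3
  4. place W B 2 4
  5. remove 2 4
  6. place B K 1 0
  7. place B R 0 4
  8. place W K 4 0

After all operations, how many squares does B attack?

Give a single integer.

Op 1: place BK@(2,0)
Op 2: place WB@(4,2)
Op 3: place WK@(2,3)
Op 4: place WB@(2,4)
Op 5: remove (2,4)
Op 6: place BK@(1,0)
Op 7: place BR@(0,4)
Op 8: place WK@(4,0)
Per-piece attacks for B:
  BR@(0,4): attacks (0,3) (0,2) (0,1) (0,0) (1,4) (2,4) (3,4) (4,4)
  BK@(1,0): attacks (1,1) (2,0) (0,0) (2,1) (0,1)
  BK@(2,0): attacks (2,1) (3,0) (1,0) (3,1) (1,1)
Union (14 distinct): (0,0) (0,1) (0,2) (0,3) (1,0) (1,1) (1,4) (2,0) (2,1) (2,4) (3,0) (3,1) (3,4) (4,4)

Answer: 14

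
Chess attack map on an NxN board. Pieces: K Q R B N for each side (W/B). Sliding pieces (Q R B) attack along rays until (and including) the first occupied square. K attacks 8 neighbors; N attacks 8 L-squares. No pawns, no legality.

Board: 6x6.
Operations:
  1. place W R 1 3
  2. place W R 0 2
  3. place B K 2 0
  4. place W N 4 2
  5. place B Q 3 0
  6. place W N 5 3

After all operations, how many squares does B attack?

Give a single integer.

Op 1: place WR@(1,3)
Op 2: place WR@(0,2)
Op 3: place BK@(2,0)
Op 4: place WN@(4,2)
Op 5: place BQ@(3,0)
Op 6: place WN@(5,3)
Per-piece attacks for B:
  BK@(2,0): attacks (2,1) (3,0) (1,0) (3,1) (1,1)
  BQ@(3,0): attacks (3,1) (3,2) (3,3) (3,4) (3,5) (4,0) (5,0) (2,0) (4,1) (5,2) (2,1) (1,2) (0,3) [ray(-1,0) blocked at (2,0)]
Union (16 distinct): (0,3) (1,0) (1,1) (1,2) (2,0) (2,1) (3,0) (3,1) (3,2) (3,3) (3,4) (3,5) (4,0) (4,1) (5,0) (5,2)

Answer: 16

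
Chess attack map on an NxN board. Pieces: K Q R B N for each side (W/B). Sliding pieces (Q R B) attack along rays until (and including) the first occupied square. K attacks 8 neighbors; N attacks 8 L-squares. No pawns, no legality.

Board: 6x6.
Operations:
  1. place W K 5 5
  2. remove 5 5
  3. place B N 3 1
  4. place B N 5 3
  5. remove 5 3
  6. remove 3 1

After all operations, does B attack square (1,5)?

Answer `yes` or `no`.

Answer: no

Derivation:
Op 1: place WK@(5,5)
Op 2: remove (5,5)
Op 3: place BN@(3,1)
Op 4: place BN@(5,3)
Op 5: remove (5,3)
Op 6: remove (3,1)
Per-piece attacks for B:
B attacks (1,5): no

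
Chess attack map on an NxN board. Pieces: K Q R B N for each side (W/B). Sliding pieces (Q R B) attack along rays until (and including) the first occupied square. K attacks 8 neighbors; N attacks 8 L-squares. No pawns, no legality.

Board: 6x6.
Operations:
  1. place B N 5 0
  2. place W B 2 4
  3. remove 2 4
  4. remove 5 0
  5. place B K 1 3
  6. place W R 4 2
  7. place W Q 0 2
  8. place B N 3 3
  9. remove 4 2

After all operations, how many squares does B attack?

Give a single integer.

Answer: 14

Derivation:
Op 1: place BN@(5,0)
Op 2: place WB@(2,4)
Op 3: remove (2,4)
Op 4: remove (5,0)
Op 5: place BK@(1,3)
Op 6: place WR@(4,2)
Op 7: place WQ@(0,2)
Op 8: place BN@(3,3)
Op 9: remove (4,2)
Per-piece attacks for B:
  BK@(1,3): attacks (1,4) (1,2) (2,3) (0,3) (2,4) (2,2) (0,4) (0,2)
  BN@(3,3): attacks (4,5) (5,4) (2,5) (1,4) (4,1) (5,2) (2,1) (1,2)
Union (14 distinct): (0,2) (0,3) (0,4) (1,2) (1,4) (2,1) (2,2) (2,3) (2,4) (2,5) (4,1) (4,5) (5,2) (5,4)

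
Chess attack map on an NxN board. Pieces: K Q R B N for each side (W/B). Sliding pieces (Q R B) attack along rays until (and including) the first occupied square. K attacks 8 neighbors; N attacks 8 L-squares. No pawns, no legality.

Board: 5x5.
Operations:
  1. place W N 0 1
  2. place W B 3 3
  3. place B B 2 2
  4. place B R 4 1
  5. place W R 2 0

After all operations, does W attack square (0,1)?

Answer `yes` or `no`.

Op 1: place WN@(0,1)
Op 2: place WB@(3,3)
Op 3: place BB@(2,2)
Op 4: place BR@(4,1)
Op 5: place WR@(2,0)
Per-piece attacks for W:
  WN@(0,1): attacks (1,3) (2,2) (2,0)
  WR@(2,0): attacks (2,1) (2,2) (3,0) (4,0) (1,0) (0,0) [ray(0,1) blocked at (2,2)]
  WB@(3,3): attacks (4,4) (4,2) (2,4) (2,2) [ray(-1,-1) blocked at (2,2)]
W attacks (0,1): no

Answer: no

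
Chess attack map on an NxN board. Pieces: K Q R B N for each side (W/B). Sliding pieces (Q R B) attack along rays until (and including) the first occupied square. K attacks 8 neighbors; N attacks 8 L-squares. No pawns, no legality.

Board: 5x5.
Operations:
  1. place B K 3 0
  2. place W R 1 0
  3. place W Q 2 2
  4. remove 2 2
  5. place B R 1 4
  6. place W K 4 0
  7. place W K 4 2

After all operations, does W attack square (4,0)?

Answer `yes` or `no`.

Op 1: place BK@(3,0)
Op 2: place WR@(1,0)
Op 3: place WQ@(2,2)
Op 4: remove (2,2)
Op 5: place BR@(1,4)
Op 6: place WK@(4,0)
Op 7: place WK@(4,2)
Per-piece attacks for W:
  WR@(1,0): attacks (1,1) (1,2) (1,3) (1,4) (2,0) (3,0) (0,0) [ray(0,1) blocked at (1,4); ray(1,0) blocked at (3,0)]
  WK@(4,0): attacks (4,1) (3,0) (3,1)
  WK@(4,2): attacks (4,3) (4,1) (3,2) (3,3) (3,1)
W attacks (4,0): no

Answer: no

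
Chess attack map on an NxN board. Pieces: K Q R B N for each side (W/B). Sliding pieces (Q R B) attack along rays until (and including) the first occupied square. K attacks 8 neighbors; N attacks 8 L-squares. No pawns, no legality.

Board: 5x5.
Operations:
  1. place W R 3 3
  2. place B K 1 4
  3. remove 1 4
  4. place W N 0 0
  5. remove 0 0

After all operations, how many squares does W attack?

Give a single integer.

Op 1: place WR@(3,3)
Op 2: place BK@(1,4)
Op 3: remove (1,4)
Op 4: place WN@(0,0)
Op 5: remove (0,0)
Per-piece attacks for W:
  WR@(3,3): attacks (3,4) (3,2) (3,1) (3,0) (4,3) (2,3) (1,3) (0,3)
Union (8 distinct): (0,3) (1,3) (2,3) (3,0) (3,1) (3,2) (3,4) (4,3)

Answer: 8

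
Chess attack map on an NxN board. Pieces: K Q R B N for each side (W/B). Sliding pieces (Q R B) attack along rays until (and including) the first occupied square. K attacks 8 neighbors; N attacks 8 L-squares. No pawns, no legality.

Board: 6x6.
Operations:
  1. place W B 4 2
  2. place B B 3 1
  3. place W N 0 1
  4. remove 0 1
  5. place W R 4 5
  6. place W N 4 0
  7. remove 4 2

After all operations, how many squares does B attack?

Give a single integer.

Answer: 7

Derivation:
Op 1: place WB@(4,2)
Op 2: place BB@(3,1)
Op 3: place WN@(0,1)
Op 4: remove (0,1)
Op 5: place WR@(4,5)
Op 6: place WN@(4,0)
Op 7: remove (4,2)
Per-piece attacks for B:
  BB@(3,1): attacks (4,2) (5,3) (4,0) (2,2) (1,3) (0,4) (2,0) [ray(1,-1) blocked at (4,0)]
Union (7 distinct): (0,4) (1,3) (2,0) (2,2) (4,0) (4,2) (5,3)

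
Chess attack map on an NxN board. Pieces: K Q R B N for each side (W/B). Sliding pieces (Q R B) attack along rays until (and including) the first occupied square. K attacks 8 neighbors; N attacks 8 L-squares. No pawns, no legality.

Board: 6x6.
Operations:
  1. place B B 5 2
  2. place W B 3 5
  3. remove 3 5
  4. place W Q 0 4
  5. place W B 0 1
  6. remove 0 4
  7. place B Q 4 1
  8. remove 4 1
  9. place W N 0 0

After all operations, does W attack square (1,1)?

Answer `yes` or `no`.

Op 1: place BB@(5,2)
Op 2: place WB@(3,5)
Op 3: remove (3,5)
Op 4: place WQ@(0,4)
Op 5: place WB@(0,1)
Op 6: remove (0,4)
Op 7: place BQ@(4,1)
Op 8: remove (4,1)
Op 9: place WN@(0,0)
Per-piece attacks for W:
  WN@(0,0): attacks (1,2) (2,1)
  WB@(0,1): attacks (1,2) (2,3) (3,4) (4,5) (1,0)
W attacks (1,1): no

Answer: no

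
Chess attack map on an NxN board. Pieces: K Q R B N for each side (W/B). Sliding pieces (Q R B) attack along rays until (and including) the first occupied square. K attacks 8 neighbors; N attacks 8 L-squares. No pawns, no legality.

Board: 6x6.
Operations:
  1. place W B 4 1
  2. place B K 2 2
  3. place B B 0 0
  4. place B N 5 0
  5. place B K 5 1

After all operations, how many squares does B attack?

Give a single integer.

Op 1: place WB@(4,1)
Op 2: place BK@(2,2)
Op 3: place BB@(0,0)
Op 4: place BN@(5,0)
Op 5: place BK@(5,1)
Per-piece attacks for B:
  BB@(0,0): attacks (1,1) (2,2) [ray(1,1) blocked at (2,2)]
  BK@(2,2): attacks (2,3) (2,1) (3,2) (1,2) (3,3) (3,1) (1,3) (1,1)
  BN@(5,0): attacks (4,2) (3,1)
  BK@(5,1): attacks (5,2) (5,0) (4,1) (4,2) (4,0)
Union (14 distinct): (1,1) (1,2) (1,3) (2,1) (2,2) (2,3) (3,1) (3,2) (3,3) (4,0) (4,1) (4,2) (5,0) (5,2)

Answer: 14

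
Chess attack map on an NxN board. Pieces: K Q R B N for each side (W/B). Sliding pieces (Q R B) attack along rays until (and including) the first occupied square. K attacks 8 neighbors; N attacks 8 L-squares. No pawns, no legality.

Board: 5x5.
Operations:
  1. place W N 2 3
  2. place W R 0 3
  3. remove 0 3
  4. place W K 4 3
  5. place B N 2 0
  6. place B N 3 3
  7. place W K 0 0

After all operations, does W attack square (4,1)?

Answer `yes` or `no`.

Op 1: place WN@(2,3)
Op 2: place WR@(0,3)
Op 3: remove (0,3)
Op 4: place WK@(4,3)
Op 5: place BN@(2,0)
Op 6: place BN@(3,3)
Op 7: place WK@(0,0)
Per-piece attacks for W:
  WK@(0,0): attacks (0,1) (1,0) (1,1)
  WN@(2,3): attacks (4,4) (0,4) (3,1) (4,2) (1,1) (0,2)
  WK@(4,3): attacks (4,4) (4,2) (3,3) (3,4) (3,2)
W attacks (4,1): no

Answer: no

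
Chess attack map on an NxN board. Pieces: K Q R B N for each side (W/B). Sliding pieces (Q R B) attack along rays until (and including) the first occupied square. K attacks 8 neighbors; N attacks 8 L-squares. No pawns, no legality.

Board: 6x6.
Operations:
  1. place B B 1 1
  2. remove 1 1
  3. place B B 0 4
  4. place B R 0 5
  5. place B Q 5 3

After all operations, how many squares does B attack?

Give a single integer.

Op 1: place BB@(1,1)
Op 2: remove (1,1)
Op 3: place BB@(0,4)
Op 4: place BR@(0,5)
Op 5: place BQ@(5,3)
Per-piece attacks for B:
  BB@(0,4): attacks (1,5) (1,3) (2,2) (3,1) (4,0)
  BR@(0,5): attacks (0,4) (1,5) (2,5) (3,5) (4,5) (5,5) [ray(0,-1) blocked at (0,4)]
  BQ@(5,3): attacks (5,4) (5,5) (5,2) (5,1) (5,0) (4,3) (3,3) (2,3) (1,3) (0,3) (4,4) (3,5) (4,2) (3,1) (2,0)
Union (21 distinct): (0,3) (0,4) (1,3) (1,5) (2,0) (2,2) (2,3) (2,5) (3,1) (3,3) (3,5) (4,0) (4,2) (4,3) (4,4) (4,5) (5,0) (5,1) (5,2) (5,4) (5,5)

Answer: 21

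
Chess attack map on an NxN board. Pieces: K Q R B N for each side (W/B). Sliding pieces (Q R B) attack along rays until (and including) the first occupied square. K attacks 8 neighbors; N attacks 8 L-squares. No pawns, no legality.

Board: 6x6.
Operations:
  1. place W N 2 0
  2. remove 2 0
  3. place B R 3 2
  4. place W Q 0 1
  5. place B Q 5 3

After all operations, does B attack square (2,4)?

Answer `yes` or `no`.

Op 1: place WN@(2,0)
Op 2: remove (2,0)
Op 3: place BR@(3,2)
Op 4: place WQ@(0,1)
Op 5: place BQ@(5,3)
Per-piece attacks for B:
  BR@(3,2): attacks (3,3) (3,4) (3,5) (3,1) (3,0) (4,2) (5,2) (2,2) (1,2) (0,2)
  BQ@(5,3): attacks (5,4) (5,5) (5,2) (5,1) (5,0) (4,3) (3,3) (2,3) (1,3) (0,3) (4,4) (3,5) (4,2) (3,1) (2,0)
B attacks (2,4): no

Answer: no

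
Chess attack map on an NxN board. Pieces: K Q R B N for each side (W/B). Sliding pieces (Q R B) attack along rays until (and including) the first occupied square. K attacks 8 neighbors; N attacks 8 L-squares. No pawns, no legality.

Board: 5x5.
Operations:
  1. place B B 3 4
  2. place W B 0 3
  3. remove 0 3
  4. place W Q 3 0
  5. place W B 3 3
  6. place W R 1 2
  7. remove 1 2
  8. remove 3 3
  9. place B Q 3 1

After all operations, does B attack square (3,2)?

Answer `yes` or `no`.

Op 1: place BB@(3,4)
Op 2: place WB@(0,3)
Op 3: remove (0,3)
Op 4: place WQ@(3,0)
Op 5: place WB@(3,3)
Op 6: place WR@(1,2)
Op 7: remove (1,2)
Op 8: remove (3,3)
Op 9: place BQ@(3,1)
Per-piece attacks for B:
  BQ@(3,1): attacks (3,2) (3,3) (3,4) (3,0) (4,1) (2,1) (1,1) (0,1) (4,2) (4,0) (2,2) (1,3) (0,4) (2,0) [ray(0,1) blocked at (3,4); ray(0,-1) blocked at (3,0)]
  BB@(3,4): attacks (4,3) (2,3) (1,2) (0,1)
B attacks (3,2): yes

Answer: yes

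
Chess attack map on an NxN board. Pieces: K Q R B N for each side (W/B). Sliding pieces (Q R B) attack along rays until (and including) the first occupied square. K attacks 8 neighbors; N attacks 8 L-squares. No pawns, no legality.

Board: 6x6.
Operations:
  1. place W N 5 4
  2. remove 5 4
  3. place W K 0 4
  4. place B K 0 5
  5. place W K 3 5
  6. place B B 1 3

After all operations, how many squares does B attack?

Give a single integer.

Op 1: place WN@(5,4)
Op 2: remove (5,4)
Op 3: place WK@(0,4)
Op 4: place BK@(0,5)
Op 5: place WK@(3,5)
Op 6: place BB@(1,3)
Per-piece attacks for B:
  BK@(0,5): attacks (0,4) (1,5) (1,4)
  BB@(1,3): attacks (2,4) (3,5) (2,2) (3,1) (4,0) (0,4) (0,2) [ray(1,1) blocked at (3,5); ray(-1,1) blocked at (0,4)]
Union (9 distinct): (0,2) (0,4) (1,4) (1,5) (2,2) (2,4) (3,1) (3,5) (4,0)

Answer: 9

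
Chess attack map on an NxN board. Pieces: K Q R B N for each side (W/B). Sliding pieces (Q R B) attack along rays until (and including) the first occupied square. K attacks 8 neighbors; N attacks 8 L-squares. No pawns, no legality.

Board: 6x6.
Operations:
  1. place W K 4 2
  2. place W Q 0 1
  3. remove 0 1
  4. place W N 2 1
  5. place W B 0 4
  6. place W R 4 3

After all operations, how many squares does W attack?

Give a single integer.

Op 1: place WK@(4,2)
Op 2: place WQ@(0,1)
Op 3: remove (0,1)
Op 4: place WN@(2,1)
Op 5: place WB@(0,4)
Op 6: place WR@(4,3)
Per-piece attacks for W:
  WB@(0,4): attacks (1,5) (1,3) (2,2) (3,1) (4,0)
  WN@(2,1): attacks (3,3) (4,2) (1,3) (0,2) (4,0) (0,0)
  WK@(4,2): attacks (4,3) (4,1) (5,2) (3,2) (5,3) (5,1) (3,3) (3,1)
  WR@(4,3): attacks (4,4) (4,5) (4,2) (5,3) (3,3) (2,3) (1,3) (0,3) [ray(0,-1) blocked at (4,2)]
Union (19 distinct): (0,0) (0,2) (0,3) (1,3) (1,5) (2,2) (2,3) (3,1) (3,2) (3,3) (4,0) (4,1) (4,2) (4,3) (4,4) (4,5) (5,1) (5,2) (5,3)

Answer: 19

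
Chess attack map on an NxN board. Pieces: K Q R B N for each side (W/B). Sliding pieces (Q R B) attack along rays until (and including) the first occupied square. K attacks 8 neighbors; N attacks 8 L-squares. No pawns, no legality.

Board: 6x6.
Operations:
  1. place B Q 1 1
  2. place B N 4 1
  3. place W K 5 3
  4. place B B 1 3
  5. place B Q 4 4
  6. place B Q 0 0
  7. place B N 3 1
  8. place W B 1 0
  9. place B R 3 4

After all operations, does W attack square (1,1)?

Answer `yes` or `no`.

Answer: no

Derivation:
Op 1: place BQ@(1,1)
Op 2: place BN@(4,1)
Op 3: place WK@(5,3)
Op 4: place BB@(1,3)
Op 5: place BQ@(4,4)
Op 6: place BQ@(0,0)
Op 7: place BN@(3,1)
Op 8: place WB@(1,0)
Op 9: place BR@(3,4)
Per-piece attacks for W:
  WB@(1,0): attacks (2,1) (3,2) (4,3) (5,4) (0,1)
  WK@(5,3): attacks (5,4) (5,2) (4,3) (4,4) (4,2)
W attacks (1,1): no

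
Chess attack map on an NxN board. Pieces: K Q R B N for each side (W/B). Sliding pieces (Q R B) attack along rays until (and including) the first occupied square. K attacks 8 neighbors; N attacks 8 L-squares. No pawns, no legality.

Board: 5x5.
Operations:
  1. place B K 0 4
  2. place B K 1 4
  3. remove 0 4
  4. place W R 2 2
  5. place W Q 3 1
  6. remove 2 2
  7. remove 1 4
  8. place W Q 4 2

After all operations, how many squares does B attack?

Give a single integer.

Op 1: place BK@(0,4)
Op 2: place BK@(1,4)
Op 3: remove (0,4)
Op 4: place WR@(2,2)
Op 5: place WQ@(3,1)
Op 6: remove (2,2)
Op 7: remove (1,4)
Op 8: place WQ@(4,2)
Per-piece attacks for B:
Union (0 distinct): (none)

Answer: 0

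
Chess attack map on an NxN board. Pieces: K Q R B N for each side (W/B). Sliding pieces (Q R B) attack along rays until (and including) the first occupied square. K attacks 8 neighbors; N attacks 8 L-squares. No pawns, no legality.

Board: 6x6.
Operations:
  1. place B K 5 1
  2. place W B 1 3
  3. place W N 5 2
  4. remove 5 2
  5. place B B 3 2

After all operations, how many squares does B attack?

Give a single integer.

Answer: 12

Derivation:
Op 1: place BK@(5,1)
Op 2: place WB@(1,3)
Op 3: place WN@(5,2)
Op 4: remove (5,2)
Op 5: place BB@(3,2)
Per-piece attacks for B:
  BB@(3,2): attacks (4,3) (5,4) (4,1) (5,0) (2,3) (1,4) (0,5) (2,1) (1,0)
  BK@(5,1): attacks (5,2) (5,0) (4,1) (4,2) (4,0)
Union (12 distinct): (0,5) (1,0) (1,4) (2,1) (2,3) (4,0) (4,1) (4,2) (4,3) (5,0) (5,2) (5,4)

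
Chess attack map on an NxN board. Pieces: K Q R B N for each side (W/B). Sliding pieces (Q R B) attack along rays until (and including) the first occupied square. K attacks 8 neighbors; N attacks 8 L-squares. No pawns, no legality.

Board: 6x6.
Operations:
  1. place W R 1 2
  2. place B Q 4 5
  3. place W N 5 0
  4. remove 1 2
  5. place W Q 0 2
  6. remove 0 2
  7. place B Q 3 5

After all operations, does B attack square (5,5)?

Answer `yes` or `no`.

Op 1: place WR@(1,2)
Op 2: place BQ@(4,5)
Op 3: place WN@(5,0)
Op 4: remove (1,2)
Op 5: place WQ@(0,2)
Op 6: remove (0,2)
Op 7: place BQ@(3,5)
Per-piece attacks for B:
  BQ@(3,5): attacks (3,4) (3,3) (3,2) (3,1) (3,0) (4,5) (2,5) (1,5) (0,5) (4,4) (5,3) (2,4) (1,3) (0,2) [ray(1,0) blocked at (4,5)]
  BQ@(4,5): attacks (4,4) (4,3) (4,2) (4,1) (4,0) (5,5) (3,5) (5,4) (3,4) (2,3) (1,2) (0,1) [ray(-1,0) blocked at (3,5)]
B attacks (5,5): yes

Answer: yes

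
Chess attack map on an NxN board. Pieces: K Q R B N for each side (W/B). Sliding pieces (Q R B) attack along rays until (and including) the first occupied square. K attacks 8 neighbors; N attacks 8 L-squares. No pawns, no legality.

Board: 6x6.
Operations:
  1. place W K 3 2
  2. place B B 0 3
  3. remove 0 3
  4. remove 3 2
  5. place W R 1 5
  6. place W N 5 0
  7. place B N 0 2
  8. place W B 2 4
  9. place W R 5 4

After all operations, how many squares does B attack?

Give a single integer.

Answer: 4

Derivation:
Op 1: place WK@(3,2)
Op 2: place BB@(0,3)
Op 3: remove (0,3)
Op 4: remove (3,2)
Op 5: place WR@(1,5)
Op 6: place WN@(5,0)
Op 7: place BN@(0,2)
Op 8: place WB@(2,4)
Op 9: place WR@(5,4)
Per-piece attacks for B:
  BN@(0,2): attacks (1,4) (2,3) (1,0) (2,1)
Union (4 distinct): (1,0) (1,4) (2,1) (2,3)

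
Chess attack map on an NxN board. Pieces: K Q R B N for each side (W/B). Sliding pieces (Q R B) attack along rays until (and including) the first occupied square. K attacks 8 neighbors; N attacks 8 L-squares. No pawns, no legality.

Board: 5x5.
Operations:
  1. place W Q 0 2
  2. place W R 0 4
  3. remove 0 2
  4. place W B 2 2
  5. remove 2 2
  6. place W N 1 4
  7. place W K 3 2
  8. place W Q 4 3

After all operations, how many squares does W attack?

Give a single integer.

Answer: 18

Derivation:
Op 1: place WQ@(0,2)
Op 2: place WR@(0,4)
Op 3: remove (0,2)
Op 4: place WB@(2,2)
Op 5: remove (2,2)
Op 6: place WN@(1,4)
Op 7: place WK@(3,2)
Op 8: place WQ@(4,3)
Per-piece attacks for W:
  WR@(0,4): attacks (0,3) (0,2) (0,1) (0,0) (1,4) [ray(1,0) blocked at (1,4)]
  WN@(1,4): attacks (2,2) (3,3) (0,2)
  WK@(3,2): attacks (3,3) (3,1) (4,2) (2,2) (4,3) (4,1) (2,3) (2,1)
  WQ@(4,3): attacks (4,4) (4,2) (4,1) (4,0) (3,3) (2,3) (1,3) (0,3) (3,4) (3,2) [ray(-1,-1) blocked at (3,2)]
Union (18 distinct): (0,0) (0,1) (0,2) (0,3) (1,3) (1,4) (2,1) (2,2) (2,3) (3,1) (3,2) (3,3) (3,4) (4,0) (4,1) (4,2) (4,3) (4,4)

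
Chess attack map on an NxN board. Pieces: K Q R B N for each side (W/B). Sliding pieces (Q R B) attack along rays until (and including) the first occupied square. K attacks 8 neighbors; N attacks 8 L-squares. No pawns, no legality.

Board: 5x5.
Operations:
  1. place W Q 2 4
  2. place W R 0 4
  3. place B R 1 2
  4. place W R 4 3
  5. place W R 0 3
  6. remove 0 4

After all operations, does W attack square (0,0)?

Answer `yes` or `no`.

Op 1: place WQ@(2,4)
Op 2: place WR@(0,4)
Op 3: place BR@(1,2)
Op 4: place WR@(4,3)
Op 5: place WR@(0,3)
Op 6: remove (0,4)
Per-piece attacks for W:
  WR@(0,3): attacks (0,4) (0,2) (0,1) (0,0) (1,3) (2,3) (3,3) (4,3) [ray(1,0) blocked at (4,3)]
  WQ@(2,4): attacks (2,3) (2,2) (2,1) (2,0) (3,4) (4,4) (1,4) (0,4) (3,3) (4,2) (1,3) (0,2)
  WR@(4,3): attacks (4,4) (4,2) (4,1) (4,0) (3,3) (2,3) (1,3) (0,3) [ray(-1,0) blocked at (0,3)]
W attacks (0,0): yes

Answer: yes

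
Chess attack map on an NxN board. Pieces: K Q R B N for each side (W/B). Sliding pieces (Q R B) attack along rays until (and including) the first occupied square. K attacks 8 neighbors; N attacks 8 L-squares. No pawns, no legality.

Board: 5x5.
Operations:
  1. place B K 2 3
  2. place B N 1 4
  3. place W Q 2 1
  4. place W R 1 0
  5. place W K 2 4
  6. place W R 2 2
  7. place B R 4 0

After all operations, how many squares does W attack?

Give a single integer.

Op 1: place BK@(2,3)
Op 2: place BN@(1,4)
Op 3: place WQ@(2,1)
Op 4: place WR@(1,0)
Op 5: place WK@(2,4)
Op 6: place WR@(2,2)
Op 7: place BR@(4,0)
Per-piece attacks for W:
  WR@(1,0): attacks (1,1) (1,2) (1,3) (1,4) (2,0) (3,0) (4,0) (0,0) [ray(0,1) blocked at (1,4); ray(1,0) blocked at (4,0)]
  WQ@(2,1): attacks (2,2) (2,0) (3,1) (4,1) (1,1) (0,1) (3,2) (4,3) (3,0) (1,2) (0,3) (1,0) [ray(0,1) blocked at (2,2); ray(-1,-1) blocked at (1,0)]
  WR@(2,2): attacks (2,3) (2,1) (3,2) (4,2) (1,2) (0,2) [ray(0,1) blocked at (2,3); ray(0,-1) blocked at (2,1)]
  WK@(2,4): attacks (2,3) (3,4) (1,4) (3,3) (1,3)
Union (22 distinct): (0,0) (0,1) (0,2) (0,3) (1,0) (1,1) (1,2) (1,3) (1,4) (2,0) (2,1) (2,2) (2,3) (3,0) (3,1) (3,2) (3,3) (3,4) (4,0) (4,1) (4,2) (4,3)

Answer: 22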